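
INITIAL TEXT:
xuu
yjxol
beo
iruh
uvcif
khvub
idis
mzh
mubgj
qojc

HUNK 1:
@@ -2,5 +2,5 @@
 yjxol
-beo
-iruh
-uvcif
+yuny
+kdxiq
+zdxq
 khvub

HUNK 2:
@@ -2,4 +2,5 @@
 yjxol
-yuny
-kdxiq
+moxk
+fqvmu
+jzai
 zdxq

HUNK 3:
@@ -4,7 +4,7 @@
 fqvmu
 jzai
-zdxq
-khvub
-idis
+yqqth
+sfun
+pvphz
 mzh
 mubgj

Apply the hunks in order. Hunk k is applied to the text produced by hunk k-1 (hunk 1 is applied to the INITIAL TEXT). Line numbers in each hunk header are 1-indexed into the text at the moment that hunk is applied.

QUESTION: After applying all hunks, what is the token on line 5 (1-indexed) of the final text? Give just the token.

Answer: jzai

Derivation:
Hunk 1: at line 2 remove [beo,iruh,uvcif] add [yuny,kdxiq,zdxq] -> 10 lines: xuu yjxol yuny kdxiq zdxq khvub idis mzh mubgj qojc
Hunk 2: at line 2 remove [yuny,kdxiq] add [moxk,fqvmu,jzai] -> 11 lines: xuu yjxol moxk fqvmu jzai zdxq khvub idis mzh mubgj qojc
Hunk 3: at line 4 remove [zdxq,khvub,idis] add [yqqth,sfun,pvphz] -> 11 lines: xuu yjxol moxk fqvmu jzai yqqth sfun pvphz mzh mubgj qojc
Final line 5: jzai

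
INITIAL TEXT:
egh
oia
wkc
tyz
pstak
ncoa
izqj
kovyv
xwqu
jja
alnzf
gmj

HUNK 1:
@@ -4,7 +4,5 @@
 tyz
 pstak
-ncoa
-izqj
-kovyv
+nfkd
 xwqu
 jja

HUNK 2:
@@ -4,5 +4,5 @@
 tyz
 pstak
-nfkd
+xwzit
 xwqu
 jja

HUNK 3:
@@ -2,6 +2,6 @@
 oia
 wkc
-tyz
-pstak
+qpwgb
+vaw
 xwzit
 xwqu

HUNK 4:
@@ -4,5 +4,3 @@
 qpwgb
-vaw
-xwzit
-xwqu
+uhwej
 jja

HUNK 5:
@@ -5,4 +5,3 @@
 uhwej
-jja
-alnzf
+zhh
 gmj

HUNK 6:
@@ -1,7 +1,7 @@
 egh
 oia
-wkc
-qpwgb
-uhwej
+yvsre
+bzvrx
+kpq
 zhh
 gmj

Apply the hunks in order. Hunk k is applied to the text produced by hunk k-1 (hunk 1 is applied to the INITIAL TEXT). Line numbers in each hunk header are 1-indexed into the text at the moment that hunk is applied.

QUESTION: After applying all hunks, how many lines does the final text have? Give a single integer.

Answer: 7

Derivation:
Hunk 1: at line 4 remove [ncoa,izqj,kovyv] add [nfkd] -> 10 lines: egh oia wkc tyz pstak nfkd xwqu jja alnzf gmj
Hunk 2: at line 4 remove [nfkd] add [xwzit] -> 10 lines: egh oia wkc tyz pstak xwzit xwqu jja alnzf gmj
Hunk 3: at line 2 remove [tyz,pstak] add [qpwgb,vaw] -> 10 lines: egh oia wkc qpwgb vaw xwzit xwqu jja alnzf gmj
Hunk 4: at line 4 remove [vaw,xwzit,xwqu] add [uhwej] -> 8 lines: egh oia wkc qpwgb uhwej jja alnzf gmj
Hunk 5: at line 5 remove [jja,alnzf] add [zhh] -> 7 lines: egh oia wkc qpwgb uhwej zhh gmj
Hunk 6: at line 1 remove [wkc,qpwgb,uhwej] add [yvsre,bzvrx,kpq] -> 7 lines: egh oia yvsre bzvrx kpq zhh gmj
Final line count: 7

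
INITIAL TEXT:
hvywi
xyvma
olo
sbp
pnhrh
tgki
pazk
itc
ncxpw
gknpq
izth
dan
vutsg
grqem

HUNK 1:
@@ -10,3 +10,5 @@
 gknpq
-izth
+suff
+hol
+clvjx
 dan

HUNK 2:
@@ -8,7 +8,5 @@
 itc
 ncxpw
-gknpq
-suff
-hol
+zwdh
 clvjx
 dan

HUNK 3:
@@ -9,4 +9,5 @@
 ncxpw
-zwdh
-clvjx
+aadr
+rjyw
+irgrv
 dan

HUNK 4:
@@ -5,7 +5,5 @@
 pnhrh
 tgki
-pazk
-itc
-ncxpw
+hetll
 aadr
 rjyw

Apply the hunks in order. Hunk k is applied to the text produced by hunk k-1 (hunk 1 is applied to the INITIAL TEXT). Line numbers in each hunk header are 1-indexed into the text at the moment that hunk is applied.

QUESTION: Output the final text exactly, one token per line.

Hunk 1: at line 10 remove [izth] add [suff,hol,clvjx] -> 16 lines: hvywi xyvma olo sbp pnhrh tgki pazk itc ncxpw gknpq suff hol clvjx dan vutsg grqem
Hunk 2: at line 8 remove [gknpq,suff,hol] add [zwdh] -> 14 lines: hvywi xyvma olo sbp pnhrh tgki pazk itc ncxpw zwdh clvjx dan vutsg grqem
Hunk 3: at line 9 remove [zwdh,clvjx] add [aadr,rjyw,irgrv] -> 15 lines: hvywi xyvma olo sbp pnhrh tgki pazk itc ncxpw aadr rjyw irgrv dan vutsg grqem
Hunk 4: at line 5 remove [pazk,itc,ncxpw] add [hetll] -> 13 lines: hvywi xyvma olo sbp pnhrh tgki hetll aadr rjyw irgrv dan vutsg grqem

Answer: hvywi
xyvma
olo
sbp
pnhrh
tgki
hetll
aadr
rjyw
irgrv
dan
vutsg
grqem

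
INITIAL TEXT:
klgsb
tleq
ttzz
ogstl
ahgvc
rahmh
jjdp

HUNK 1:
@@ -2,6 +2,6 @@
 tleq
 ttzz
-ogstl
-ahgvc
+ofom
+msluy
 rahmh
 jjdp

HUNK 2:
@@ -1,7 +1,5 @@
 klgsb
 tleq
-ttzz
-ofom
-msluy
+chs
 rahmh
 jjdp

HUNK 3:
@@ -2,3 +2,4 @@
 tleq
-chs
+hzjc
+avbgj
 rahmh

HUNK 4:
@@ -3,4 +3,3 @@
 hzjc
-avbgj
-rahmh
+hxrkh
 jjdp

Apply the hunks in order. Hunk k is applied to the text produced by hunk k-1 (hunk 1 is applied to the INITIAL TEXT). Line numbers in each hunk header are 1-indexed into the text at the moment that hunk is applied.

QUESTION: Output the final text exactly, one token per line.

Answer: klgsb
tleq
hzjc
hxrkh
jjdp

Derivation:
Hunk 1: at line 2 remove [ogstl,ahgvc] add [ofom,msluy] -> 7 lines: klgsb tleq ttzz ofom msluy rahmh jjdp
Hunk 2: at line 1 remove [ttzz,ofom,msluy] add [chs] -> 5 lines: klgsb tleq chs rahmh jjdp
Hunk 3: at line 2 remove [chs] add [hzjc,avbgj] -> 6 lines: klgsb tleq hzjc avbgj rahmh jjdp
Hunk 4: at line 3 remove [avbgj,rahmh] add [hxrkh] -> 5 lines: klgsb tleq hzjc hxrkh jjdp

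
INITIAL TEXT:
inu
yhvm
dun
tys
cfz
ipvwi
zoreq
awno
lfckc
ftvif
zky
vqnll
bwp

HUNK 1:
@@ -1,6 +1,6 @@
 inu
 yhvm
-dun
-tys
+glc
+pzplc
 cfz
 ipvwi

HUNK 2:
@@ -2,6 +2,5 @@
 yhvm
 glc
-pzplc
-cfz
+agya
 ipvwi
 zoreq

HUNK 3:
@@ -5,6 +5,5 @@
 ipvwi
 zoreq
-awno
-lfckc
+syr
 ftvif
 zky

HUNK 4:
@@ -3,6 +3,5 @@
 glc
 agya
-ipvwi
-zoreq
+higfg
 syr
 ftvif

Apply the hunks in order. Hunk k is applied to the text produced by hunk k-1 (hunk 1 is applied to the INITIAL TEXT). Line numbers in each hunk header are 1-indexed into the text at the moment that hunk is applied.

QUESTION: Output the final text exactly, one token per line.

Hunk 1: at line 1 remove [dun,tys] add [glc,pzplc] -> 13 lines: inu yhvm glc pzplc cfz ipvwi zoreq awno lfckc ftvif zky vqnll bwp
Hunk 2: at line 2 remove [pzplc,cfz] add [agya] -> 12 lines: inu yhvm glc agya ipvwi zoreq awno lfckc ftvif zky vqnll bwp
Hunk 3: at line 5 remove [awno,lfckc] add [syr] -> 11 lines: inu yhvm glc agya ipvwi zoreq syr ftvif zky vqnll bwp
Hunk 4: at line 3 remove [ipvwi,zoreq] add [higfg] -> 10 lines: inu yhvm glc agya higfg syr ftvif zky vqnll bwp

Answer: inu
yhvm
glc
agya
higfg
syr
ftvif
zky
vqnll
bwp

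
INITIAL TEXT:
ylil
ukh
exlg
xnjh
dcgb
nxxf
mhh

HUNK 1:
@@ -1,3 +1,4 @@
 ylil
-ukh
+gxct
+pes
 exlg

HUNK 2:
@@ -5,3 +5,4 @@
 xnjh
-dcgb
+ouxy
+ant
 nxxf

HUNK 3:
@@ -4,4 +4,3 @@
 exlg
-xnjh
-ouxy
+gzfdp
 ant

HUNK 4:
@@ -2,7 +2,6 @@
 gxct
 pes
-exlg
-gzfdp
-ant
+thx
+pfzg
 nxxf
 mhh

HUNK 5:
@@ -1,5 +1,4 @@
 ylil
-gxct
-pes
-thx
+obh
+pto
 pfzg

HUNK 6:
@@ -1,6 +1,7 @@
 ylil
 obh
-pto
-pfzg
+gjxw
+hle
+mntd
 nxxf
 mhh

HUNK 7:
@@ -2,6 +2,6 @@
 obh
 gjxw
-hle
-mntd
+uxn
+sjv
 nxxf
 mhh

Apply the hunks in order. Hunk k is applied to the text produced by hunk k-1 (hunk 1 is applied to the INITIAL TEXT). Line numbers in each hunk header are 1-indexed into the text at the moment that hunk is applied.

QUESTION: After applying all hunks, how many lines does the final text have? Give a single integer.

Answer: 7

Derivation:
Hunk 1: at line 1 remove [ukh] add [gxct,pes] -> 8 lines: ylil gxct pes exlg xnjh dcgb nxxf mhh
Hunk 2: at line 5 remove [dcgb] add [ouxy,ant] -> 9 lines: ylil gxct pes exlg xnjh ouxy ant nxxf mhh
Hunk 3: at line 4 remove [xnjh,ouxy] add [gzfdp] -> 8 lines: ylil gxct pes exlg gzfdp ant nxxf mhh
Hunk 4: at line 2 remove [exlg,gzfdp,ant] add [thx,pfzg] -> 7 lines: ylil gxct pes thx pfzg nxxf mhh
Hunk 5: at line 1 remove [gxct,pes,thx] add [obh,pto] -> 6 lines: ylil obh pto pfzg nxxf mhh
Hunk 6: at line 1 remove [pto,pfzg] add [gjxw,hle,mntd] -> 7 lines: ylil obh gjxw hle mntd nxxf mhh
Hunk 7: at line 2 remove [hle,mntd] add [uxn,sjv] -> 7 lines: ylil obh gjxw uxn sjv nxxf mhh
Final line count: 7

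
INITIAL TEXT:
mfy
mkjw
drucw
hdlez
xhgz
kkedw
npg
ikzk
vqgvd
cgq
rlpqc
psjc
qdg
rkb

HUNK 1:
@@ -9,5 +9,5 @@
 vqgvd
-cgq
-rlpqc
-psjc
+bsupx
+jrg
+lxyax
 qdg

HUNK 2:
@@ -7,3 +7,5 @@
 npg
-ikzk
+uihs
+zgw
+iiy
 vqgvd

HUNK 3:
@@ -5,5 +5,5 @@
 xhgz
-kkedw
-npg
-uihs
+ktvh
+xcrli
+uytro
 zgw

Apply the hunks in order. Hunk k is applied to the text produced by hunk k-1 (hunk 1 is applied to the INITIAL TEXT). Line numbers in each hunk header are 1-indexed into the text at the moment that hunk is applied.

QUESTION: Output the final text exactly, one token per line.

Hunk 1: at line 9 remove [cgq,rlpqc,psjc] add [bsupx,jrg,lxyax] -> 14 lines: mfy mkjw drucw hdlez xhgz kkedw npg ikzk vqgvd bsupx jrg lxyax qdg rkb
Hunk 2: at line 7 remove [ikzk] add [uihs,zgw,iiy] -> 16 lines: mfy mkjw drucw hdlez xhgz kkedw npg uihs zgw iiy vqgvd bsupx jrg lxyax qdg rkb
Hunk 3: at line 5 remove [kkedw,npg,uihs] add [ktvh,xcrli,uytro] -> 16 lines: mfy mkjw drucw hdlez xhgz ktvh xcrli uytro zgw iiy vqgvd bsupx jrg lxyax qdg rkb

Answer: mfy
mkjw
drucw
hdlez
xhgz
ktvh
xcrli
uytro
zgw
iiy
vqgvd
bsupx
jrg
lxyax
qdg
rkb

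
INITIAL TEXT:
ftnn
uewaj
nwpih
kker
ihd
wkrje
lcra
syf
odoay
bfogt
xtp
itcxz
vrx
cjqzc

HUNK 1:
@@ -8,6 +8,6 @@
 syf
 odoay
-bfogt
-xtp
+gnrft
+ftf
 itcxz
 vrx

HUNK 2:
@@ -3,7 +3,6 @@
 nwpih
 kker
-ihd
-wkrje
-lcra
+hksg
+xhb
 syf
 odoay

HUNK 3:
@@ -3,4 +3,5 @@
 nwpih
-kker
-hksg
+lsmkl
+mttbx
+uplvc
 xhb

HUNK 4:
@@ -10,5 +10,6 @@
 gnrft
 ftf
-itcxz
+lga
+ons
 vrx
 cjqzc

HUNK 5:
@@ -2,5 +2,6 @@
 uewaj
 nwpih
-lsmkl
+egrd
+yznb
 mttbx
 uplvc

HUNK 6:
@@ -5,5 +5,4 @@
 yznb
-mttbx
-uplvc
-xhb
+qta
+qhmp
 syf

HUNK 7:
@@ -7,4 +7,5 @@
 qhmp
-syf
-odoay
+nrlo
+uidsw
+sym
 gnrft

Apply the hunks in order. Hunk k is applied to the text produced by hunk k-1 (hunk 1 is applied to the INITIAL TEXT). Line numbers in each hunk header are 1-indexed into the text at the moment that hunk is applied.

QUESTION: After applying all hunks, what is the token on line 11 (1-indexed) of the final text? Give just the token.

Answer: gnrft

Derivation:
Hunk 1: at line 8 remove [bfogt,xtp] add [gnrft,ftf] -> 14 lines: ftnn uewaj nwpih kker ihd wkrje lcra syf odoay gnrft ftf itcxz vrx cjqzc
Hunk 2: at line 3 remove [ihd,wkrje,lcra] add [hksg,xhb] -> 13 lines: ftnn uewaj nwpih kker hksg xhb syf odoay gnrft ftf itcxz vrx cjqzc
Hunk 3: at line 3 remove [kker,hksg] add [lsmkl,mttbx,uplvc] -> 14 lines: ftnn uewaj nwpih lsmkl mttbx uplvc xhb syf odoay gnrft ftf itcxz vrx cjqzc
Hunk 4: at line 10 remove [itcxz] add [lga,ons] -> 15 lines: ftnn uewaj nwpih lsmkl mttbx uplvc xhb syf odoay gnrft ftf lga ons vrx cjqzc
Hunk 5: at line 2 remove [lsmkl] add [egrd,yznb] -> 16 lines: ftnn uewaj nwpih egrd yznb mttbx uplvc xhb syf odoay gnrft ftf lga ons vrx cjqzc
Hunk 6: at line 5 remove [mttbx,uplvc,xhb] add [qta,qhmp] -> 15 lines: ftnn uewaj nwpih egrd yznb qta qhmp syf odoay gnrft ftf lga ons vrx cjqzc
Hunk 7: at line 7 remove [syf,odoay] add [nrlo,uidsw,sym] -> 16 lines: ftnn uewaj nwpih egrd yznb qta qhmp nrlo uidsw sym gnrft ftf lga ons vrx cjqzc
Final line 11: gnrft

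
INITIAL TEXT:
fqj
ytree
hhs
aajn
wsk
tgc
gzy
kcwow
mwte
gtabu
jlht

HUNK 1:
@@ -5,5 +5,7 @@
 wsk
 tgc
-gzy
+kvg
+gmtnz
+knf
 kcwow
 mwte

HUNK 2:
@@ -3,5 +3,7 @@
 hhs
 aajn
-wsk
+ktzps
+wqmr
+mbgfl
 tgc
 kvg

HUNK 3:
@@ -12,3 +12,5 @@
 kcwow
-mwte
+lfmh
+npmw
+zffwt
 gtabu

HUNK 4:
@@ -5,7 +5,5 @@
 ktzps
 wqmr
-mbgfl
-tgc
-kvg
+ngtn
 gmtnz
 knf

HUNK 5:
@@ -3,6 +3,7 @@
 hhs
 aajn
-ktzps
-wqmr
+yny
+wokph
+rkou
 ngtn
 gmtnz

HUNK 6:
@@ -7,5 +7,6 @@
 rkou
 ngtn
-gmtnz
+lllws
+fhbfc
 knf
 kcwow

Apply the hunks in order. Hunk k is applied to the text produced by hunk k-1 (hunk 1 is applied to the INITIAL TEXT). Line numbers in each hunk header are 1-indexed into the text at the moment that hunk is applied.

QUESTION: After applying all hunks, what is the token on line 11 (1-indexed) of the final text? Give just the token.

Hunk 1: at line 5 remove [gzy] add [kvg,gmtnz,knf] -> 13 lines: fqj ytree hhs aajn wsk tgc kvg gmtnz knf kcwow mwte gtabu jlht
Hunk 2: at line 3 remove [wsk] add [ktzps,wqmr,mbgfl] -> 15 lines: fqj ytree hhs aajn ktzps wqmr mbgfl tgc kvg gmtnz knf kcwow mwte gtabu jlht
Hunk 3: at line 12 remove [mwte] add [lfmh,npmw,zffwt] -> 17 lines: fqj ytree hhs aajn ktzps wqmr mbgfl tgc kvg gmtnz knf kcwow lfmh npmw zffwt gtabu jlht
Hunk 4: at line 5 remove [mbgfl,tgc,kvg] add [ngtn] -> 15 lines: fqj ytree hhs aajn ktzps wqmr ngtn gmtnz knf kcwow lfmh npmw zffwt gtabu jlht
Hunk 5: at line 3 remove [ktzps,wqmr] add [yny,wokph,rkou] -> 16 lines: fqj ytree hhs aajn yny wokph rkou ngtn gmtnz knf kcwow lfmh npmw zffwt gtabu jlht
Hunk 6: at line 7 remove [gmtnz] add [lllws,fhbfc] -> 17 lines: fqj ytree hhs aajn yny wokph rkou ngtn lllws fhbfc knf kcwow lfmh npmw zffwt gtabu jlht
Final line 11: knf

Answer: knf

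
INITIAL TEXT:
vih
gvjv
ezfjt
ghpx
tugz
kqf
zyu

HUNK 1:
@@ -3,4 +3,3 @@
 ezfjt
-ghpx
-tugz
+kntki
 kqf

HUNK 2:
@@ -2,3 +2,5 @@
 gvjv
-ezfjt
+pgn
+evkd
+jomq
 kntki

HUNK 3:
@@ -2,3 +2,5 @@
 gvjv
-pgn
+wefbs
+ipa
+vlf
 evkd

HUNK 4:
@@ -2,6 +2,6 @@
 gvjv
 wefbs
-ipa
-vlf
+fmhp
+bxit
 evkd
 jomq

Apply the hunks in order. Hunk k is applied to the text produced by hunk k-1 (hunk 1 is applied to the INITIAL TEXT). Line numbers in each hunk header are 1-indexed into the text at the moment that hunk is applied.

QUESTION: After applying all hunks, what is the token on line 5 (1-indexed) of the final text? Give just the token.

Answer: bxit

Derivation:
Hunk 1: at line 3 remove [ghpx,tugz] add [kntki] -> 6 lines: vih gvjv ezfjt kntki kqf zyu
Hunk 2: at line 2 remove [ezfjt] add [pgn,evkd,jomq] -> 8 lines: vih gvjv pgn evkd jomq kntki kqf zyu
Hunk 3: at line 2 remove [pgn] add [wefbs,ipa,vlf] -> 10 lines: vih gvjv wefbs ipa vlf evkd jomq kntki kqf zyu
Hunk 4: at line 2 remove [ipa,vlf] add [fmhp,bxit] -> 10 lines: vih gvjv wefbs fmhp bxit evkd jomq kntki kqf zyu
Final line 5: bxit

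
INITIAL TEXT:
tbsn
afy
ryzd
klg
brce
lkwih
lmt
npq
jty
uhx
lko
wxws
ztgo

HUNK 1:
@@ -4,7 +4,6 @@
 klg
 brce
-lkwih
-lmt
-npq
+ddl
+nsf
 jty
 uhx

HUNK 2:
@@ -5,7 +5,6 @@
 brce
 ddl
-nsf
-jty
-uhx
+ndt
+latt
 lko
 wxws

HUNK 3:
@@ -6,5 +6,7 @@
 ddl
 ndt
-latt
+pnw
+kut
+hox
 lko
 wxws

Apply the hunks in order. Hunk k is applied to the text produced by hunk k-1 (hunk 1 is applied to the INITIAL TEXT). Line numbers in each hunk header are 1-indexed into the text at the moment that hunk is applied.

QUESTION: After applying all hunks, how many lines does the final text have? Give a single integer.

Answer: 13

Derivation:
Hunk 1: at line 4 remove [lkwih,lmt,npq] add [ddl,nsf] -> 12 lines: tbsn afy ryzd klg brce ddl nsf jty uhx lko wxws ztgo
Hunk 2: at line 5 remove [nsf,jty,uhx] add [ndt,latt] -> 11 lines: tbsn afy ryzd klg brce ddl ndt latt lko wxws ztgo
Hunk 3: at line 6 remove [latt] add [pnw,kut,hox] -> 13 lines: tbsn afy ryzd klg brce ddl ndt pnw kut hox lko wxws ztgo
Final line count: 13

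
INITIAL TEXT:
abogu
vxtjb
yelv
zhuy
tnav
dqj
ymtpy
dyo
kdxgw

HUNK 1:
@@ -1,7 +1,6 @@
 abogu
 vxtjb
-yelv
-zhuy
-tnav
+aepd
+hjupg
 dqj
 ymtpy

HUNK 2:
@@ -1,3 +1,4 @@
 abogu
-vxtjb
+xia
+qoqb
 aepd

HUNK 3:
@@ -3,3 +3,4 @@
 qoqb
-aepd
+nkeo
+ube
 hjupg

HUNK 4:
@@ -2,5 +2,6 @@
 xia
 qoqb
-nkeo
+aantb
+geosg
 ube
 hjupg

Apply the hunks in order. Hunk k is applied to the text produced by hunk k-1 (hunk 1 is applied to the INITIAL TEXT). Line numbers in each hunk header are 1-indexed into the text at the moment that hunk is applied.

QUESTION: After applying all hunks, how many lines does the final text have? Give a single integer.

Answer: 11

Derivation:
Hunk 1: at line 1 remove [yelv,zhuy,tnav] add [aepd,hjupg] -> 8 lines: abogu vxtjb aepd hjupg dqj ymtpy dyo kdxgw
Hunk 2: at line 1 remove [vxtjb] add [xia,qoqb] -> 9 lines: abogu xia qoqb aepd hjupg dqj ymtpy dyo kdxgw
Hunk 3: at line 3 remove [aepd] add [nkeo,ube] -> 10 lines: abogu xia qoqb nkeo ube hjupg dqj ymtpy dyo kdxgw
Hunk 4: at line 2 remove [nkeo] add [aantb,geosg] -> 11 lines: abogu xia qoqb aantb geosg ube hjupg dqj ymtpy dyo kdxgw
Final line count: 11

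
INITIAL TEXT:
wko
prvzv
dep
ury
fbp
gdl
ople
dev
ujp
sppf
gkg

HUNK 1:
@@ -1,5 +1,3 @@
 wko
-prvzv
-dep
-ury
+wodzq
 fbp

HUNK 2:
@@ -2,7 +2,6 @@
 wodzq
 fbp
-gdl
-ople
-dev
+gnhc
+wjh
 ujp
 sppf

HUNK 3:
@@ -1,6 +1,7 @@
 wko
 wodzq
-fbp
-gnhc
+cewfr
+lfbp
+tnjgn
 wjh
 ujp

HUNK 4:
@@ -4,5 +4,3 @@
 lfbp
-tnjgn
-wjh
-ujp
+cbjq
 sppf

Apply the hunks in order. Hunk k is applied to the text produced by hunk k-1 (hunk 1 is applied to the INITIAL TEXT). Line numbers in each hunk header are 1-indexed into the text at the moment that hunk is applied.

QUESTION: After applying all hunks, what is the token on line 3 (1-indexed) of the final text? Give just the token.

Answer: cewfr

Derivation:
Hunk 1: at line 1 remove [prvzv,dep,ury] add [wodzq] -> 9 lines: wko wodzq fbp gdl ople dev ujp sppf gkg
Hunk 2: at line 2 remove [gdl,ople,dev] add [gnhc,wjh] -> 8 lines: wko wodzq fbp gnhc wjh ujp sppf gkg
Hunk 3: at line 1 remove [fbp,gnhc] add [cewfr,lfbp,tnjgn] -> 9 lines: wko wodzq cewfr lfbp tnjgn wjh ujp sppf gkg
Hunk 4: at line 4 remove [tnjgn,wjh,ujp] add [cbjq] -> 7 lines: wko wodzq cewfr lfbp cbjq sppf gkg
Final line 3: cewfr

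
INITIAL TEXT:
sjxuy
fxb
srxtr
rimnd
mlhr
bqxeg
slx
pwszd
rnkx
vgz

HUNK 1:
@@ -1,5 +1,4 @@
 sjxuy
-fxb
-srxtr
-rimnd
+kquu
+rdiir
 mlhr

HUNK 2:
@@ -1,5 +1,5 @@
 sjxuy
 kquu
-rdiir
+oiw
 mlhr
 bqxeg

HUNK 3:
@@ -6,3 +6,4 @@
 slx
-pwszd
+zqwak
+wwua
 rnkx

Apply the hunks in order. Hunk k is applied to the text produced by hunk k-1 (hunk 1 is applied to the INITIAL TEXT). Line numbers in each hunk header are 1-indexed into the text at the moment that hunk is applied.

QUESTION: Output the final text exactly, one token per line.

Hunk 1: at line 1 remove [fxb,srxtr,rimnd] add [kquu,rdiir] -> 9 lines: sjxuy kquu rdiir mlhr bqxeg slx pwszd rnkx vgz
Hunk 2: at line 1 remove [rdiir] add [oiw] -> 9 lines: sjxuy kquu oiw mlhr bqxeg slx pwszd rnkx vgz
Hunk 3: at line 6 remove [pwszd] add [zqwak,wwua] -> 10 lines: sjxuy kquu oiw mlhr bqxeg slx zqwak wwua rnkx vgz

Answer: sjxuy
kquu
oiw
mlhr
bqxeg
slx
zqwak
wwua
rnkx
vgz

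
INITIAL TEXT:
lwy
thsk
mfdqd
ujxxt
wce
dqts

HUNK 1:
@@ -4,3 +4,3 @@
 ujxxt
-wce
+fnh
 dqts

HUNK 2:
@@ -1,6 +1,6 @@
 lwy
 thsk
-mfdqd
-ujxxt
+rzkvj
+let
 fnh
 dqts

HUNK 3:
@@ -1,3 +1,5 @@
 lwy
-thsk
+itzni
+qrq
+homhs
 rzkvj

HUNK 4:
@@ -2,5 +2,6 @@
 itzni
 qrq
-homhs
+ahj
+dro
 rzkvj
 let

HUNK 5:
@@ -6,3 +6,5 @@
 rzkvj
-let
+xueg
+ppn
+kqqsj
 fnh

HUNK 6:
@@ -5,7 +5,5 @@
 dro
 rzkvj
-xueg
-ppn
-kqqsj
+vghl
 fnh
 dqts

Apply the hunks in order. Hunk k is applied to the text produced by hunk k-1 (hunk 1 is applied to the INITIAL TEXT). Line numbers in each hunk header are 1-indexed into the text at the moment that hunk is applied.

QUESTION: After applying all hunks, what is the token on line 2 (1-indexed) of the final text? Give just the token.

Hunk 1: at line 4 remove [wce] add [fnh] -> 6 lines: lwy thsk mfdqd ujxxt fnh dqts
Hunk 2: at line 1 remove [mfdqd,ujxxt] add [rzkvj,let] -> 6 lines: lwy thsk rzkvj let fnh dqts
Hunk 3: at line 1 remove [thsk] add [itzni,qrq,homhs] -> 8 lines: lwy itzni qrq homhs rzkvj let fnh dqts
Hunk 4: at line 2 remove [homhs] add [ahj,dro] -> 9 lines: lwy itzni qrq ahj dro rzkvj let fnh dqts
Hunk 5: at line 6 remove [let] add [xueg,ppn,kqqsj] -> 11 lines: lwy itzni qrq ahj dro rzkvj xueg ppn kqqsj fnh dqts
Hunk 6: at line 5 remove [xueg,ppn,kqqsj] add [vghl] -> 9 lines: lwy itzni qrq ahj dro rzkvj vghl fnh dqts
Final line 2: itzni

Answer: itzni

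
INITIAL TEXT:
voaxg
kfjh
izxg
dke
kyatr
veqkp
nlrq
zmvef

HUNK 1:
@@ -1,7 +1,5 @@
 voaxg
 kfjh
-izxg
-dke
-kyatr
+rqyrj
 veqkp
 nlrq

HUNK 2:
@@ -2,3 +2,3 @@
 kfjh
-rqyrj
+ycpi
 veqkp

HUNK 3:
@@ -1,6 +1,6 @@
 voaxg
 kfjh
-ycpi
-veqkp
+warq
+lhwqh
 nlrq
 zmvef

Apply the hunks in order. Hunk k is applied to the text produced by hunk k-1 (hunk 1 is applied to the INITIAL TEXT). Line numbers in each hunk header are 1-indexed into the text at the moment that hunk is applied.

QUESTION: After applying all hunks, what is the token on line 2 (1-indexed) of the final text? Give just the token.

Hunk 1: at line 1 remove [izxg,dke,kyatr] add [rqyrj] -> 6 lines: voaxg kfjh rqyrj veqkp nlrq zmvef
Hunk 2: at line 2 remove [rqyrj] add [ycpi] -> 6 lines: voaxg kfjh ycpi veqkp nlrq zmvef
Hunk 3: at line 1 remove [ycpi,veqkp] add [warq,lhwqh] -> 6 lines: voaxg kfjh warq lhwqh nlrq zmvef
Final line 2: kfjh

Answer: kfjh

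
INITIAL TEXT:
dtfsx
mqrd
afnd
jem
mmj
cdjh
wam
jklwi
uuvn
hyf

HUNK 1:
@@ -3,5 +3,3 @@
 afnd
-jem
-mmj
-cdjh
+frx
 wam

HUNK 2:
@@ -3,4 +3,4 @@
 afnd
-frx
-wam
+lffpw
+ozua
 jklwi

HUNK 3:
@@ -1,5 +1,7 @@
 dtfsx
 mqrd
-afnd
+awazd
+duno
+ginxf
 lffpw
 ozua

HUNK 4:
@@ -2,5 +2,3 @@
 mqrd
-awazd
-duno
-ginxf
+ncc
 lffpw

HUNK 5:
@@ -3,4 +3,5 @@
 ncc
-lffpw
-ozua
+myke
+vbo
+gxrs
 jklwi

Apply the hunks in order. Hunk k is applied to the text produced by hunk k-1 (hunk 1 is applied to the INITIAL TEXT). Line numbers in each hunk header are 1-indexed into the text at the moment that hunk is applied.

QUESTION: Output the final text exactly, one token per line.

Hunk 1: at line 3 remove [jem,mmj,cdjh] add [frx] -> 8 lines: dtfsx mqrd afnd frx wam jklwi uuvn hyf
Hunk 2: at line 3 remove [frx,wam] add [lffpw,ozua] -> 8 lines: dtfsx mqrd afnd lffpw ozua jklwi uuvn hyf
Hunk 3: at line 1 remove [afnd] add [awazd,duno,ginxf] -> 10 lines: dtfsx mqrd awazd duno ginxf lffpw ozua jklwi uuvn hyf
Hunk 4: at line 2 remove [awazd,duno,ginxf] add [ncc] -> 8 lines: dtfsx mqrd ncc lffpw ozua jklwi uuvn hyf
Hunk 5: at line 3 remove [lffpw,ozua] add [myke,vbo,gxrs] -> 9 lines: dtfsx mqrd ncc myke vbo gxrs jklwi uuvn hyf

Answer: dtfsx
mqrd
ncc
myke
vbo
gxrs
jklwi
uuvn
hyf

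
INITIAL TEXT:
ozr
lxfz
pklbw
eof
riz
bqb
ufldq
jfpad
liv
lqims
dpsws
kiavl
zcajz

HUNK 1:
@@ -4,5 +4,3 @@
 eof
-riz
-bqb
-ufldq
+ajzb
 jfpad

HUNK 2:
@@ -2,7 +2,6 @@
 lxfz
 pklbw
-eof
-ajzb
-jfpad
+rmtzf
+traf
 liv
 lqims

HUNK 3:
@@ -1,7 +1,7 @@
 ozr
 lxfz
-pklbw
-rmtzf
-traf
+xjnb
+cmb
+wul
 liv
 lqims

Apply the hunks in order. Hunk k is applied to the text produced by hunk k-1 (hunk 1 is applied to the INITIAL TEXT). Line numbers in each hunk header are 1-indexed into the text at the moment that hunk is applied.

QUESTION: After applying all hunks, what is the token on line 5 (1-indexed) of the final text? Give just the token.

Hunk 1: at line 4 remove [riz,bqb,ufldq] add [ajzb] -> 11 lines: ozr lxfz pklbw eof ajzb jfpad liv lqims dpsws kiavl zcajz
Hunk 2: at line 2 remove [eof,ajzb,jfpad] add [rmtzf,traf] -> 10 lines: ozr lxfz pklbw rmtzf traf liv lqims dpsws kiavl zcajz
Hunk 3: at line 1 remove [pklbw,rmtzf,traf] add [xjnb,cmb,wul] -> 10 lines: ozr lxfz xjnb cmb wul liv lqims dpsws kiavl zcajz
Final line 5: wul

Answer: wul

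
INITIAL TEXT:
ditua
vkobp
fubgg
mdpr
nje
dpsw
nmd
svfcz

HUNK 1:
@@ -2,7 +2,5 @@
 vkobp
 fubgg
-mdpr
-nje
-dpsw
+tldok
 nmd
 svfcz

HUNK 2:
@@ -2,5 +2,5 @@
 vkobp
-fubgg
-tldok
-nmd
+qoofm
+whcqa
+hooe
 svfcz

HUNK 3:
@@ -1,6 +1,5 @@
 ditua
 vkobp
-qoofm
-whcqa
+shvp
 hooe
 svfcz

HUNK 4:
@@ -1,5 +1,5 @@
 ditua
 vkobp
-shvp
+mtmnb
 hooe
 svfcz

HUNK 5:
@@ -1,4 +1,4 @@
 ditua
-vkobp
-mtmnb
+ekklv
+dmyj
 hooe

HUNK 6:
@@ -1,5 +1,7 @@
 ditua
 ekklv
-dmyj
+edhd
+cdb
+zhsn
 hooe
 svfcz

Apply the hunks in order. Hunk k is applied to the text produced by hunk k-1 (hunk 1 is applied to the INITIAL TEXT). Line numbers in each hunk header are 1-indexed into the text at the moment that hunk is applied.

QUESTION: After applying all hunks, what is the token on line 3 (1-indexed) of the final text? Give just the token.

Answer: edhd

Derivation:
Hunk 1: at line 2 remove [mdpr,nje,dpsw] add [tldok] -> 6 lines: ditua vkobp fubgg tldok nmd svfcz
Hunk 2: at line 2 remove [fubgg,tldok,nmd] add [qoofm,whcqa,hooe] -> 6 lines: ditua vkobp qoofm whcqa hooe svfcz
Hunk 3: at line 1 remove [qoofm,whcqa] add [shvp] -> 5 lines: ditua vkobp shvp hooe svfcz
Hunk 4: at line 1 remove [shvp] add [mtmnb] -> 5 lines: ditua vkobp mtmnb hooe svfcz
Hunk 5: at line 1 remove [vkobp,mtmnb] add [ekklv,dmyj] -> 5 lines: ditua ekklv dmyj hooe svfcz
Hunk 6: at line 1 remove [dmyj] add [edhd,cdb,zhsn] -> 7 lines: ditua ekklv edhd cdb zhsn hooe svfcz
Final line 3: edhd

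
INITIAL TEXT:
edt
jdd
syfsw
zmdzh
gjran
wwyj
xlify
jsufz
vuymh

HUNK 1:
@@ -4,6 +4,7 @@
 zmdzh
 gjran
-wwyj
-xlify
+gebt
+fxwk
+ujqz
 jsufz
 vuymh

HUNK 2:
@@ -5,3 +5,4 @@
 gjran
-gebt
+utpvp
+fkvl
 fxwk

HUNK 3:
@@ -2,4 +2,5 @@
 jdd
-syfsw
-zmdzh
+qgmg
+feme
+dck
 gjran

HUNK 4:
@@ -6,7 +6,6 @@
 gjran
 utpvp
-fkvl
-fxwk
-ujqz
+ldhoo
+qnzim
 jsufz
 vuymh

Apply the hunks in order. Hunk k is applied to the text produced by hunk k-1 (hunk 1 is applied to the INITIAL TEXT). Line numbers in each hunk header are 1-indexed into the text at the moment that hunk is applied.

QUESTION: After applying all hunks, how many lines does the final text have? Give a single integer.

Answer: 11

Derivation:
Hunk 1: at line 4 remove [wwyj,xlify] add [gebt,fxwk,ujqz] -> 10 lines: edt jdd syfsw zmdzh gjran gebt fxwk ujqz jsufz vuymh
Hunk 2: at line 5 remove [gebt] add [utpvp,fkvl] -> 11 lines: edt jdd syfsw zmdzh gjran utpvp fkvl fxwk ujqz jsufz vuymh
Hunk 3: at line 2 remove [syfsw,zmdzh] add [qgmg,feme,dck] -> 12 lines: edt jdd qgmg feme dck gjran utpvp fkvl fxwk ujqz jsufz vuymh
Hunk 4: at line 6 remove [fkvl,fxwk,ujqz] add [ldhoo,qnzim] -> 11 lines: edt jdd qgmg feme dck gjran utpvp ldhoo qnzim jsufz vuymh
Final line count: 11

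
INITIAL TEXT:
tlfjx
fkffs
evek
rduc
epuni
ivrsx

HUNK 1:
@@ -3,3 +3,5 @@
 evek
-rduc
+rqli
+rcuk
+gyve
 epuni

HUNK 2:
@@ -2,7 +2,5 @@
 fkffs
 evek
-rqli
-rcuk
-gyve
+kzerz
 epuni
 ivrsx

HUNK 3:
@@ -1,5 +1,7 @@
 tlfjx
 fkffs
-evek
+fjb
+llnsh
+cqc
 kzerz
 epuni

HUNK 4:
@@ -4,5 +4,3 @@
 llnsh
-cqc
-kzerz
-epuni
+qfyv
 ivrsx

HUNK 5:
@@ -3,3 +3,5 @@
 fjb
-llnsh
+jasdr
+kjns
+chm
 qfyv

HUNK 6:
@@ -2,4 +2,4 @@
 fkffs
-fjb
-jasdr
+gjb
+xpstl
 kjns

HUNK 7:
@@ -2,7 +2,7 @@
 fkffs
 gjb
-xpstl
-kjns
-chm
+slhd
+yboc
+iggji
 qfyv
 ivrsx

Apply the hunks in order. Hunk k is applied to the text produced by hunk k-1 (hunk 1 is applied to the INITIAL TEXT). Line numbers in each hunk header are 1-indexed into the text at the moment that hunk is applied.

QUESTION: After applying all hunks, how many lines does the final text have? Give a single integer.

Hunk 1: at line 3 remove [rduc] add [rqli,rcuk,gyve] -> 8 lines: tlfjx fkffs evek rqli rcuk gyve epuni ivrsx
Hunk 2: at line 2 remove [rqli,rcuk,gyve] add [kzerz] -> 6 lines: tlfjx fkffs evek kzerz epuni ivrsx
Hunk 3: at line 1 remove [evek] add [fjb,llnsh,cqc] -> 8 lines: tlfjx fkffs fjb llnsh cqc kzerz epuni ivrsx
Hunk 4: at line 4 remove [cqc,kzerz,epuni] add [qfyv] -> 6 lines: tlfjx fkffs fjb llnsh qfyv ivrsx
Hunk 5: at line 3 remove [llnsh] add [jasdr,kjns,chm] -> 8 lines: tlfjx fkffs fjb jasdr kjns chm qfyv ivrsx
Hunk 6: at line 2 remove [fjb,jasdr] add [gjb,xpstl] -> 8 lines: tlfjx fkffs gjb xpstl kjns chm qfyv ivrsx
Hunk 7: at line 2 remove [xpstl,kjns,chm] add [slhd,yboc,iggji] -> 8 lines: tlfjx fkffs gjb slhd yboc iggji qfyv ivrsx
Final line count: 8

Answer: 8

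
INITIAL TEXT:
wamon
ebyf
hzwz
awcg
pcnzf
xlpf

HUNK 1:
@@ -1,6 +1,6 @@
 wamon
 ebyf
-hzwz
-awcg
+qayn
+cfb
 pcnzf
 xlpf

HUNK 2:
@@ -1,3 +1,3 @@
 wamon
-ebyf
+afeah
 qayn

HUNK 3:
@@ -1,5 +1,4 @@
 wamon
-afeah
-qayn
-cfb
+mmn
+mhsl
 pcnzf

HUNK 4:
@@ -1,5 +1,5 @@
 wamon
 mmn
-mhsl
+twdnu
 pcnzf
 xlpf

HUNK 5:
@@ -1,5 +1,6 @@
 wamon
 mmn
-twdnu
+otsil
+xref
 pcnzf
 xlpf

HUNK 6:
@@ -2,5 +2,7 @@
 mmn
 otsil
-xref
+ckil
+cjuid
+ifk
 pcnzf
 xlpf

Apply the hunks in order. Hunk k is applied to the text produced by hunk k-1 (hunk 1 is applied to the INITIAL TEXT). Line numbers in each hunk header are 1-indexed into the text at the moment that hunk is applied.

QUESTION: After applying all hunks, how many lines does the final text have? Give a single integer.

Answer: 8

Derivation:
Hunk 1: at line 1 remove [hzwz,awcg] add [qayn,cfb] -> 6 lines: wamon ebyf qayn cfb pcnzf xlpf
Hunk 2: at line 1 remove [ebyf] add [afeah] -> 6 lines: wamon afeah qayn cfb pcnzf xlpf
Hunk 3: at line 1 remove [afeah,qayn,cfb] add [mmn,mhsl] -> 5 lines: wamon mmn mhsl pcnzf xlpf
Hunk 4: at line 1 remove [mhsl] add [twdnu] -> 5 lines: wamon mmn twdnu pcnzf xlpf
Hunk 5: at line 1 remove [twdnu] add [otsil,xref] -> 6 lines: wamon mmn otsil xref pcnzf xlpf
Hunk 6: at line 2 remove [xref] add [ckil,cjuid,ifk] -> 8 lines: wamon mmn otsil ckil cjuid ifk pcnzf xlpf
Final line count: 8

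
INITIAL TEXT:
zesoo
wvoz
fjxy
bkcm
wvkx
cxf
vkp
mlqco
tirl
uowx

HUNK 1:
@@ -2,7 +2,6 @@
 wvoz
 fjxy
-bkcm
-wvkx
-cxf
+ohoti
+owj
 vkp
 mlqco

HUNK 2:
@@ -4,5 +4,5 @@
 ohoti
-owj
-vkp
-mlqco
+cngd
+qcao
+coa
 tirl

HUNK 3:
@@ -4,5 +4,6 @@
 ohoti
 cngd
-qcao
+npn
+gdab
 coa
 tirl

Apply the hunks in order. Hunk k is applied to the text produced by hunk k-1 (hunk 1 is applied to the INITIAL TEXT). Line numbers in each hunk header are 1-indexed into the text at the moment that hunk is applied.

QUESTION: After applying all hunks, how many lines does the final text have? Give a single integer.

Hunk 1: at line 2 remove [bkcm,wvkx,cxf] add [ohoti,owj] -> 9 lines: zesoo wvoz fjxy ohoti owj vkp mlqco tirl uowx
Hunk 2: at line 4 remove [owj,vkp,mlqco] add [cngd,qcao,coa] -> 9 lines: zesoo wvoz fjxy ohoti cngd qcao coa tirl uowx
Hunk 3: at line 4 remove [qcao] add [npn,gdab] -> 10 lines: zesoo wvoz fjxy ohoti cngd npn gdab coa tirl uowx
Final line count: 10

Answer: 10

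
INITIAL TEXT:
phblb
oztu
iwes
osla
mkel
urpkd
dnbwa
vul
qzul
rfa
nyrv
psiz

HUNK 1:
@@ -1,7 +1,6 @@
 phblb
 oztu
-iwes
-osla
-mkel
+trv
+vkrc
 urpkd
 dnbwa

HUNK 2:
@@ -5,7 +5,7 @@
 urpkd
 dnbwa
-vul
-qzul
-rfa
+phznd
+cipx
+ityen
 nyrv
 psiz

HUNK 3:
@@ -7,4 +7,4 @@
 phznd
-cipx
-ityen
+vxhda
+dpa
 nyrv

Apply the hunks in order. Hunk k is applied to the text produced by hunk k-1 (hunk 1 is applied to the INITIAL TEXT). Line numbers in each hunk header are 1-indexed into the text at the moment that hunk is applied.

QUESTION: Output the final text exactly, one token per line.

Hunk 1: at line 1 remove [iwes,osla,mkel] add [trv,vkrc] -> 11 lines: phblb oztu trv vkrc urpkd dnbwa vul qzul rfa nyrv psiz
Hunk 2: at line 5 remove [vul,qzul,rfa] add [phznd,cipx,ityen] -> 11 lines: phblb oztu trv vkrc urpkd dnbwa phznd cipx ityen nyrv psiz
Hunk 3: at line 7 remove [cipx,ityen] add [vxhda,dpa] -> 11 lines: phblb oztu trv vkrc urpkd dnbwa phznd vxhda dpa nyrv psiz

Answer: phblb
oztu
trv
vkrc
urpkd
dnbwa
phznd
vxhda
dpa
nyrv
psiz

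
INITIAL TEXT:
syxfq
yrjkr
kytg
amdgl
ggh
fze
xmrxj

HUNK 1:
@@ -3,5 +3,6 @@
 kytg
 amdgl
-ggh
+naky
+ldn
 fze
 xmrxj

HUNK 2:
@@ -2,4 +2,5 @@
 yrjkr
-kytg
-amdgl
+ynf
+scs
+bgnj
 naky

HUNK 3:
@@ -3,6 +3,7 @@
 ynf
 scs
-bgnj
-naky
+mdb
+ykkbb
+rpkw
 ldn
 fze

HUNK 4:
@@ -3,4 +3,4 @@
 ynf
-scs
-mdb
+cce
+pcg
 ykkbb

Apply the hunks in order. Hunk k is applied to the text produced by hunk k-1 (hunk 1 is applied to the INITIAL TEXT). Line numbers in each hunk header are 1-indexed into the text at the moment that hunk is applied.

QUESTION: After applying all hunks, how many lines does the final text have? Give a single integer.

Answer: 10

Derivation:
Hunk 1: at line 3 remove [ggh] add [naky,ldn] -> 8 lines: syxfq yrjkr kytg amdgl naky ldn fze xmrxj
Hunk 2: at line 2 remove [kytg,amdgl] add [ynf,scs,bgnj] -> 9 lines: syxfq yrjkr ynf scs bgnj naky ldn fze xmrxj
Hunk 3: at line 3 remove [bgnj,naky] add [mdb,ykkbb,rpkw] -> 10 lines: syxfq yrjkr ynf scs mdb ykkbb rpkw ldn fze xmrxj
Hunk 4: at line 3 remove [scs,mdb] add [cce,pcg] -> 10 lines: syxfq yrjkr ynf cce pcg ykkbb rpkw ldn fze xmrxj
Final line count: 10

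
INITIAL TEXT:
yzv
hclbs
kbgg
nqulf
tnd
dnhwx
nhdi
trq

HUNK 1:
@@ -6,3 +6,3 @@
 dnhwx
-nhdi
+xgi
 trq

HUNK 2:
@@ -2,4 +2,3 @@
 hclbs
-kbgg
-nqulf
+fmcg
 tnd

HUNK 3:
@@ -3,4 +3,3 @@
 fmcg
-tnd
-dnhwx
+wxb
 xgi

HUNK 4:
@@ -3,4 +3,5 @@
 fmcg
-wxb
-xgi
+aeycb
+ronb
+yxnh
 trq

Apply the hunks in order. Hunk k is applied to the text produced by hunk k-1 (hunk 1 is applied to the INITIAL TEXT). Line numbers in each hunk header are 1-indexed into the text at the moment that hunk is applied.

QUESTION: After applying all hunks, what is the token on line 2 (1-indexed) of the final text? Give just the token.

Hunk 1: at line 6 remove [nhdi] add [xgi] -> 8 lines: yzv hclbs kbgg nqulf tnd dnhwx xgi trq
Hunk 2: at line 2 remove [kbgg,nqulf] add [fmcg] -> 7 lines: yzv hclbs fmcg tnd dnhwx xgi trq
Hunk 3: at line 3 remove [tnd,dnhwx] add [wxb] -> 6 lines: yzv hclbs fmcg wxb xgi trq
Hunk 4: at line 3 remove [wxb,xgi] add [aeycb,ronb,yxnh] -> 7 lines: yzv hclbs fmcg aeycb ronb yxnh trq
Final line 2: hclbs

Answer: hclbs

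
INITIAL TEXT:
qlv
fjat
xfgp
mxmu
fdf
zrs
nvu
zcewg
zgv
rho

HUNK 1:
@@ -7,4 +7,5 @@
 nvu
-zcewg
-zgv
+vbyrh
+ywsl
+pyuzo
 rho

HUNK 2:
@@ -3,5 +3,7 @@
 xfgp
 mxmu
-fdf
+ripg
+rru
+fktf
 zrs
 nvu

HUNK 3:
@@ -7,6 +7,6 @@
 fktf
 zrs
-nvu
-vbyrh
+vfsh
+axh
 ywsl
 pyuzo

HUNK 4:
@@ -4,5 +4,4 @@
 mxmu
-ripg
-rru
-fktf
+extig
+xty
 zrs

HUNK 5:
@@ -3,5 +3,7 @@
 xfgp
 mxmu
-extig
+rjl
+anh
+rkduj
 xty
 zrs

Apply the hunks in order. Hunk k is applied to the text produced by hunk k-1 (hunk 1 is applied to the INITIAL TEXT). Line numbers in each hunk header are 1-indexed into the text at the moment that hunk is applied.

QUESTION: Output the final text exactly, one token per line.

Answer: qlv
fjat
xfgp
mxmu
rjl
anh
rkduj
xty
zrs
vfsh
axh
ywsl
pyuzo
rho

Derivation:
Hunk 1: at line 7 remove [zcewg,zgv] add [vbyrh,ywsl,pyuzo] -> 11 lines: qlv fjat xfgp mxmu fdf zrs nvu vbyrh ywsl pyuzo rho
Hunk 2: at line 3 remove [fdf] add [ripg,rru,fktf] -> 13 lines: qlv fjat xfgp mxmu ripg rru fktf zrs nvu vbyrh ywsl pyuzo rho
Hunk 3: at line 7 remove [nvu,vbyrh] add [vfsh,axh] -> 13 lines: qlv fjat xfgp mxmu ripg rru fktf zrs vfsh axh ywsl pyuzo rho
Hunk 4: at line 4 remove [ripg,rru,fktf] add [extig,xty] -> 12 lines: qlv fjat xfgp mxmu extig xty zrs vfsh axh ywsl pyuzo rho
Hunk 5: at line 3 remove [extig] add [rjl,anh,rkduj] -> 14 lines: qlv fjat xfgp mxmu rjl anh rkduj xty zrs vfsh axh ywsl pyuzo rho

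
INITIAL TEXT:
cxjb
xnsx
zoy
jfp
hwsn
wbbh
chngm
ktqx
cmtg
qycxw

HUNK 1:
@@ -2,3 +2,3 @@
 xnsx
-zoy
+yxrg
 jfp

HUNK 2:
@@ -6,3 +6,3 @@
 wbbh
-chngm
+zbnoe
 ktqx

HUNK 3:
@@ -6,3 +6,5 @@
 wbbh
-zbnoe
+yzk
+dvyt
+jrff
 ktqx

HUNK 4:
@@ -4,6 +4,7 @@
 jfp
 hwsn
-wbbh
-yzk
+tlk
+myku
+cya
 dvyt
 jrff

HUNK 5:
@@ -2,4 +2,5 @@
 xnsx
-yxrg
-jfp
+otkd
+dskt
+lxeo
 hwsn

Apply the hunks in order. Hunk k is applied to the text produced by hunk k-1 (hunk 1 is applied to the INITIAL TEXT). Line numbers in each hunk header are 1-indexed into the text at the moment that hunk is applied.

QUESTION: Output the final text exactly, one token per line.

Answer: cxjb
xnsx
otkd
dskt
lxeo
hwsn
tlk
myku
cya
dvyt
jrff
ktqx
cmtg
qycxw

Derivation:
Hunk 1: at line 2 remove [zoy] add [yxrg] -> 10 lines: cxjb xnsx yxrg jfp hwsn wbbh chngm ktqx cmtg qycxw
Hunk 2: at line 6 remove [chngm] add [zbnoe] -> 10 lines: cxjb xnsx yxrg jfp hwsn wbbh zbnoe ktqx cmtg qycxw
Hunk 3: at line 6 remove [zbnoe] add [yzk,dvyt,jrff] -> 12 lines: cxjb xnsx yxrg jfp hwsn wbbh yzk dvyt jrff ktqx cmtg qycxw
Hunk 4: at line 4 remove [wbbh,yzk] add [tlk,myku,cya] -> 13 lines: cxjb xnsx yxrg jfp hwsn tlk myku cya dvyt jrff ktqx cmtg qycxw
Hunk 5: at line 2 remove [yxrg,jfp] add [otkd,dskt,lxeo] -> 14 lines: cxjb xnsx otkd dskt lxeo hwsn tlk myku cya dvyt jrff ktqx cmtg qycxw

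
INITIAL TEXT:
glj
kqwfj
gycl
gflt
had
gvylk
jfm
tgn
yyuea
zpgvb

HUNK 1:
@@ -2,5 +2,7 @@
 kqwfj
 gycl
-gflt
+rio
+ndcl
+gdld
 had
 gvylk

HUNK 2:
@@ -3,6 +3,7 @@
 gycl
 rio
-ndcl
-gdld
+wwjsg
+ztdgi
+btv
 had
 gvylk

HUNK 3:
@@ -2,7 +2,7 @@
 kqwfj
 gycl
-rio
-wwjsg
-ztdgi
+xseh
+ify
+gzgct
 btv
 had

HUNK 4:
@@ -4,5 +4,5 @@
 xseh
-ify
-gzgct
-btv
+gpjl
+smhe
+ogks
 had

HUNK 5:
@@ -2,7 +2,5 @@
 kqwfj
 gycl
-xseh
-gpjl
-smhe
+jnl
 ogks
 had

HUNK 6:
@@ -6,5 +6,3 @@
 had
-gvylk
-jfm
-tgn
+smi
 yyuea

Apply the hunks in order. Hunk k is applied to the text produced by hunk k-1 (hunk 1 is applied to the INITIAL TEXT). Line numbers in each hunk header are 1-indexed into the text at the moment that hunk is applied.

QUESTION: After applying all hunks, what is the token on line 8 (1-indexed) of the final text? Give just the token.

Hunk 1: at line 2 remove [gflt] add [rio,ndcl,gdld] -> 12 lines: glj kqwfj gycl rio ndcl gdld had gvylk jfm tgn yyuea zpgvb
Hunk 2: at line 3 remove [ndcl,gdld] add [wwjsg,ztdgi,btv] -> 13 lines: glj kqwfj gycl rio wwjsg ztdgi btv had gvylk jfm tgn yyuea zpgvb
Hunk 3: at line 2 remove [rio,wwjsg,ztdgi] add [xseh,ify,gzgct] -> 13 lines: glj kqwfj gycl xseh ify gzgct btv had gvylk jfm tgn yyuea zpgvb
Hunk 4: at line 4 remove [ify,gzgct,btv] add [gpjl,smhe,ogks] -> 13 lines: glj kqwfj gycl xseh gpjl smhe ogks had gvylk jfm tgn yyuea zpgvb
Hunk 5: at line 2 remove [xseh,gpjl,smhe] add [jnl] -> 11 lines: glj kqwfj gycl jnl ogks had gvylk jfm tgn yyuea zpgvb
Hunk 6: at line 6 remove [gvylk,jfm,tgn] add [smi] -> 9 lines: glj kqwfj gycl jnl ogks had smi yyuea zpgvb
Final line 8: yyuea

Answer: yyuea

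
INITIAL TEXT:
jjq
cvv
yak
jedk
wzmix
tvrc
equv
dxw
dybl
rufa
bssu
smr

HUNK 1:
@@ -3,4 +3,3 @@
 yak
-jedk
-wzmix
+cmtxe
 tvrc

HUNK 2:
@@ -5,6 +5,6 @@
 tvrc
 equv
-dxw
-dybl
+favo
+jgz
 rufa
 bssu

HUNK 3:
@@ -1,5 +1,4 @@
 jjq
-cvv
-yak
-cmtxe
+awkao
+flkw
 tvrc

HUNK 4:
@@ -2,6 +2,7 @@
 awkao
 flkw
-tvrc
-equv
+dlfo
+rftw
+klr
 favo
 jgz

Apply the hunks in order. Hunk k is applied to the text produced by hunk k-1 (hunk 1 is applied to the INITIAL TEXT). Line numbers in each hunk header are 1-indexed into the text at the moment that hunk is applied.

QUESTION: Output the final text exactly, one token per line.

Answer: jjq
awkao
flkw
dlfo
rftw
klr
favo
jgz
rufa
bssu
smr

Derivation:
Hunk 1: at line 3 remove [jedk,wzmix] add [cmtxe] -> 11 lines: jjq cvv yak cmtxe tvrc equv dxw dybl rufa bssu smr
Hunk 2: at line 5 remove [dxw,dybl] add [favo,jgz] -> 11 lines: jjq cvv yak cmtxe tvrc equv favo jgz rufa bssu smr
Hunk 3: at line 1 remove [cvv,yak,cmtxe] add [awkao,flkw] -> 10 lines: jjq awkao flkw tvrc equv favo jgz rufa bssu smr
Hunk 4: at line 2 remove [tvrc,equv] add [dlfo,rftw,klr] -> 11 lines: jjq awkao flkw dlfo rftw klr favo jgz rufa bssu smr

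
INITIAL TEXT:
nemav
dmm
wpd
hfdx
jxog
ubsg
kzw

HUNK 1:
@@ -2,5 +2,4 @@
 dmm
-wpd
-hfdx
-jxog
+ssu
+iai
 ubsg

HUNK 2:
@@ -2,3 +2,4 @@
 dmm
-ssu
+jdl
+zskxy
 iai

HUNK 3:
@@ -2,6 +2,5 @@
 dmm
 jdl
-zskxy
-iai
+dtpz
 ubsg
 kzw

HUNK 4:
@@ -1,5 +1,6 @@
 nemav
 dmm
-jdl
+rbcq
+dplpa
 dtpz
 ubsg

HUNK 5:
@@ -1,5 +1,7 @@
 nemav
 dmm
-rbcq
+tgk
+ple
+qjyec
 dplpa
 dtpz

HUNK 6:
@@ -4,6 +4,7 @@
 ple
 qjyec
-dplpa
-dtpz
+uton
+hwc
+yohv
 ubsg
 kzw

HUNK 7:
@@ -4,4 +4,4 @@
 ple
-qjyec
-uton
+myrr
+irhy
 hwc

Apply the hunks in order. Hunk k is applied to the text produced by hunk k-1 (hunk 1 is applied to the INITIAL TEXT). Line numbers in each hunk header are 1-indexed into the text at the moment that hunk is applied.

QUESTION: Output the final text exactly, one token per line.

Hunk 1: at line 2 remove [wpd,hfdx,jxog] add [ssu,iai] -> 6 lines: nemav dmm ssu iai ubsg kzw
Hunk 2: at line 2 remove [ssu] add [jdl,zskxy] -> 7 lines: nemav dmm jdl zskxy iai ubsg kzw
Hunk 3: at line 2 remove [zskxy,iai] add [dtpz] -> 6 lines: nemav dmm jdl dtpz ubsg kzw
Hunk 4: at line 1 remove [jdl] add [rbcq,dplpa] -> 7 lines: nemav dmm rbcq dplpa dtpz ubsg kzw
Hunk 5: at line 1 remove [rbcq] add [tgk,ple,qjyec] -> 9 lines: nemav dmm tgk ple qjyec dplpa dtpz ubsg kzw
Hunk 6: at line 4 remove [dplpa,dtpz] add [uton,hwc,yohv] -> 10 lines: nemav dmm tgk ple qjyec uton hwc yohv ubsg kzw
Hunk 7: at line 4 remove [qjyec,uton] add [myrr,irhy] -> 10 lines: nemav dmm tgk ple myrr irhy hwc yohv ubsg kzw

Answer: nemav
dmm
tgk
ple
myrr
irhy
hwc
yohv
ubsg
kzw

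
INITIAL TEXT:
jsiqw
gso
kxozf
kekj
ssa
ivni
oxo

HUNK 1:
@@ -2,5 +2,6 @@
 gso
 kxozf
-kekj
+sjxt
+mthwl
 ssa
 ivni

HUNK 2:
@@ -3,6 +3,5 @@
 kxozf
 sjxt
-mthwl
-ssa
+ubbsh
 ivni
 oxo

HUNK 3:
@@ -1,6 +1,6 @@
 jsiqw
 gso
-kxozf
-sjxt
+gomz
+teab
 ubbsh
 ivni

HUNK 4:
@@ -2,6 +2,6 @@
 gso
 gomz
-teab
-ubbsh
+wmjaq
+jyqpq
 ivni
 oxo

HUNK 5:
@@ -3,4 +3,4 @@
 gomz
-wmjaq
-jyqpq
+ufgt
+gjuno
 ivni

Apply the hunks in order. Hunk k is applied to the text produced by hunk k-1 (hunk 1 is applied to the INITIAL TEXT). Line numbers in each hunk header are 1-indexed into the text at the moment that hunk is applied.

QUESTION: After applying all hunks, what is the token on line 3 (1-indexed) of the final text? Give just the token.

Answer: gomz

Derivation:
Hunk 1: at line 2 remove [kekj] add [sjxt,mthwl] -> 8 lines: jsiqw gso kxozf sjxt mthwl ssa ivni oxo
Hunk 2: at line 3 remove [mthwl,ssa] add [ubbsh] -> 7 lines: jsiqw gso kxozf sjxt ubbsh ivni oxo
Hunk 3: at line 1 remove [kxozf,sjxt] add [gomz,teab] -> 7 lines: jsiqw gso gomz teab ubbsh ivni oxo
Hunk 4: at line 2 remove [teab,ubbsh] add [wmjaq,jyqpq] -> 7 lines: jsiqw gso gomz wmjaq jyqpq ivni oxo
Hunk 5: at line 3 remove [wmjaq,jyqpq] add [ufgt,gjuno] -> 7 lines: jsiqw gso gomz ufgt gjuno ivni oxo
Final line 3: gomz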